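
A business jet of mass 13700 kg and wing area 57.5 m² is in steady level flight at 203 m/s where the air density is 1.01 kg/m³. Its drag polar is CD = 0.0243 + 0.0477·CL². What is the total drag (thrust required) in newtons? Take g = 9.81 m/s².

D = 29800 N

Level flight ⇒ L = W = m·g = 13700 × 9.81 = 1.344×10^5 N.
q = ½ρv² = ½ × 1.01 × 203² = 20810 Pa.
CL = 2W/(ρv²S) = 2×1.344×10^5/(1.01×203²×57.5) = 0.1123.
CD = 0.0243 + 0.0477 × 0.1123² = 0.0249.
D = q·S·CD = 20810 × 57.5 × 0.0249 = 29800 N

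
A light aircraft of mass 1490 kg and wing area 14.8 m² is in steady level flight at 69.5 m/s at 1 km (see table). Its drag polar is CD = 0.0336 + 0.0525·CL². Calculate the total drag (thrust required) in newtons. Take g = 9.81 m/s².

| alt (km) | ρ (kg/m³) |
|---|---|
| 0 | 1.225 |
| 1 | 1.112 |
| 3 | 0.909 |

At 1 km, from the table: ρ = 1.112 kg/m³.
In steady level flight, lift balances weight: W = mg = 1490 × 9.81 = 14617 N.
Dynamic pressure q = 0.5 × 1.112 × 69.5² = 2686 Pa.
Required CL = L/(qS) = 14617/(2686·14.8) = 0.3677.
CD = 0.0336 + 0.0525 × 0.3677² = 0.0407.
D = q·S·CD = 2686 × 14.8 × 0.0407 = 1618 N

D = 1620 N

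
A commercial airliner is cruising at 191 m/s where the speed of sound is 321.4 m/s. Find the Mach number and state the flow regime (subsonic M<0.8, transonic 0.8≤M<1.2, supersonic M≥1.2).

M = 0.594 (subsonic)

M = v/a = 191 / 321.4 = 0.594
M = 0.594 → subsonic.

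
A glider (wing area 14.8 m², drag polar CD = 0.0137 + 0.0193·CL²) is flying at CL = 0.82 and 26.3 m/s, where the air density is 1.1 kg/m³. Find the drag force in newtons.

CD = 0.0137 + 0.0193 × 0.82² = 0.02668
D = ½ρv²S·CD = ½ × 1.1 × 26.3² × 14.8 × 0.02668 = 150 N

D = 150 N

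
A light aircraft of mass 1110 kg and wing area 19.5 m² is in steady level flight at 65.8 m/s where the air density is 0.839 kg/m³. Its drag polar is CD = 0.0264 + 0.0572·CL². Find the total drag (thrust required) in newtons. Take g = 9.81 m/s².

D = 1130 N

In steady level flight, lift balances weight: W = mg = 1110 × 9.81 = 10889 N.
q = ½ρv² = ½ × 0.839 × 65.8² = 1816 Pa.
Required CL = L/(qS) = 10889/(1816·19.5) = 0.3074.
CD = 0.0264 + 0.0572 × 0.3074² = 0.03181.
D = q·S·CD = 1816 × 19.5 × 0.03181 = 1127 N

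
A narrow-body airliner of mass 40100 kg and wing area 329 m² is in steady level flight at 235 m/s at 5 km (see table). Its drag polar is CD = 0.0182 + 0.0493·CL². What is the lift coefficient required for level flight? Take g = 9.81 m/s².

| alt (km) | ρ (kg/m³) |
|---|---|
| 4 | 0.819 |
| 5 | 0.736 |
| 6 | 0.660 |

CL = 0.0588

At 5 km, from the table: ρ = 0.736 kg/m³.
Level flight ⇒ L = W = m·g = 40100 × 9.81 = 3.9338×10^5 N.
Dynamic pressure q = 0.5 × 0.736 × 235² = 20320 Pa.
CL = W/(q·S) = 3.9338×10^5 / (20320 × 329) = 0.05883.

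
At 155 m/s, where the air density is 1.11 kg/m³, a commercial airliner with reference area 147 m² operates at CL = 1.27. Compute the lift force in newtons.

Dynamic pressure q = ½ρv² = ½ × 1.11 × 155² = 13330 Pa.
L = q·S·CL = 13330 × 147 × 1.27 = 2.49×10^6 N ≈ 2490 kN

L = 2.49×10^6 N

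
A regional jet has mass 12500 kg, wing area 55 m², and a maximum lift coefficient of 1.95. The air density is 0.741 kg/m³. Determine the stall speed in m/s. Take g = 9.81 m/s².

Stall occurs when L = W at CL,max. W = mg = 12500 × 9.81 = 1.226×10^5 N.
From L = ½ρV²S·CL,max = W: V_stall = √(2W/(ρSCL,max)) = √(2·1.226×10^5/(0.741·55·1.95))
V_stall = √3086 = 55.6 m/s

V_stall = 55.6 m/s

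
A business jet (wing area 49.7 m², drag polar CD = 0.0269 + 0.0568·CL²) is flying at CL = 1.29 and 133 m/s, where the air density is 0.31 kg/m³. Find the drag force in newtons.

CD = 0.0269 + 0.0568 × 1.29² = 0.1214
D = ½ρv²S·CD = ½ × 0.31 × 133² × 49.7 × 0.1214 = 16500 N

D = 16500 N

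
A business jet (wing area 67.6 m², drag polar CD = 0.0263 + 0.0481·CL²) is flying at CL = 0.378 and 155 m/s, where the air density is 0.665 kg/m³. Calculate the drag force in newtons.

CD = 0.0263 + 0.0481 × 0.378² = 0.03317
D = ½ρv²S·CD = ½ × 0.665 × 155² × 67.6 × 0.03317 = 17900 N

D = 17900 N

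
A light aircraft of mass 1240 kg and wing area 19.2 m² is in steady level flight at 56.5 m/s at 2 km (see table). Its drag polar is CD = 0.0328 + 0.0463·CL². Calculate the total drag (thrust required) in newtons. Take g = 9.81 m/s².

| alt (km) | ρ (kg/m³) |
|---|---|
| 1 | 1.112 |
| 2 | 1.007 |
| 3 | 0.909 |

At 2 km, from the table: ρ = 1.007 kg/m³.
Weight W = mg = 1240 × 9.81 = 12164 N; in level flight L = W.
q = ½ρv² = ½ × 1.007 × 56.5² = 1607 Pa.
CL = 2W/(ρv²S) = 2×12164/(1.007×56.5²×19.2) = 0.3942.
CD = 0.0328 + 0.0463 × 0.3942² = 0.03999.
D = q·S·CD = 1607 × 19.2 × 0.03999 = 1234 N

D = 1230 N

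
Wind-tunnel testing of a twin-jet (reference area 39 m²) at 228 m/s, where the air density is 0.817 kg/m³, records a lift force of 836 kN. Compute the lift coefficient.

From L = ½ρv²S·CL, rearranging gives CL = 2L/(ρv²S).
CL = 2 × 8.36×10^5 / (0.817 × 228² × 39) = 1.01

CL = 1.01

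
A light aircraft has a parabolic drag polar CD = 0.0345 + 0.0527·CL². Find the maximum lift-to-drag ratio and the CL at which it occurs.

(L/D)max = 11.7, at CL = 0.809

For CD = CD0 + K·CL², (L/D)max occurs at CL* = √(CD0/K) and equals 1/(2√(K·CD0)).
(L/D)max = 1/(2√(0.0527 × 0.0345)) = 1/(2 × 0.04264) = 11.7
CL* = √(0.0345/0.0527) = 0.809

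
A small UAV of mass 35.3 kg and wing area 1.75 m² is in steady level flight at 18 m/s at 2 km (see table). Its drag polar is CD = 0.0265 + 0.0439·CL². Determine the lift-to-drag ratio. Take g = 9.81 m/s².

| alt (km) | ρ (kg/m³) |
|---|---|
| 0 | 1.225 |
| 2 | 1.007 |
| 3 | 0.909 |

At 2 km, from the table: ρ = 1.007 kg/m³.
Level flight ⇒ L = W = m·g = 35.3 × 9.81 = 346.29 N.
q = ½ρv² = ½ × 1.007 × 18² = 163.1 Pa.
CL = W/(q·S) = 346.29 / (163.1 × 1.75) = 1.213.
CD = 0.0265 + 0.0439 × 1.213² = 0.09109.
L/D = CL/CD = 1.213 / 0.09109 = 13.3

L/D = 13.3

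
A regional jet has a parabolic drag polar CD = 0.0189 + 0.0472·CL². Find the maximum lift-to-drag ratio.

(L/D)max = 16.7

For CD = CD0 + K·CL², (L/D)max occurs at CL* = √(CD0/K) and equals 1/(2√(K·CD0)).
(L/D)max = 1/(2√(0.0472 × 0.0189)) = 1/(2 × 0.02987) = 16.7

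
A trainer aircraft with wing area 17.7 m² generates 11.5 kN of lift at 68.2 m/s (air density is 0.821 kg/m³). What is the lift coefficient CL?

From L = ½ρv²S·CL, rearranging gives CL = 2L/(ρv²S).
CL = 2 × 11500 / (0.821 × 68.2² × 17.7) = 0.34

CL = 0.34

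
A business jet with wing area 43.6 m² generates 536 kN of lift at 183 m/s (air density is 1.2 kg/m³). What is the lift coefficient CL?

CL = 0.612

From L = ½ρv²S·CL, rearranging gives CL = 2L/(ρv²S).
CL = 2 × 5.36×10^5 / (1.2 × 183² × 43.6) = 0.612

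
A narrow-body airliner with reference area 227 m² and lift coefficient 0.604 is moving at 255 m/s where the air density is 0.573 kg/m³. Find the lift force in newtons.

L = 2.55×10^6 N

L = ½ρv²S·CL = ½ × 0.573 × 255² × 227 × 0.604 = 2.55×10^6 N ≈ 2550 kN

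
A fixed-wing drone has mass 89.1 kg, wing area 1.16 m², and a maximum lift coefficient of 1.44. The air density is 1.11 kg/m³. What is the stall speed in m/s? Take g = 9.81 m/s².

Stall occurs when L = W at CL,max. W = mg = 89.1 × 9.81 = 874.1 N.
V_stall = √(2W/(ρ·S·CL,max)) = √(2 × 874.1 / (1.11 × 1.16 × 1.44))
V_stall = √942.8 = 30.7 m/s

V_stall = 30.7 m/s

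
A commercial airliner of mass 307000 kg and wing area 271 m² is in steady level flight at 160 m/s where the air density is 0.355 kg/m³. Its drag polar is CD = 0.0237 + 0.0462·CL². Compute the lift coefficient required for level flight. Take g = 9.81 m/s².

Level flight ⇒ L = W = m·g = 307000 × 9.81 = 3.0117×10^6 N.
Dynamic pressure q = 0.5 × 0.355 × 160² = 4544 Pa.
CL = W/(q·S) = 3.0117×10^6 / (4544 × 271) = 2.446.

CL = 2.45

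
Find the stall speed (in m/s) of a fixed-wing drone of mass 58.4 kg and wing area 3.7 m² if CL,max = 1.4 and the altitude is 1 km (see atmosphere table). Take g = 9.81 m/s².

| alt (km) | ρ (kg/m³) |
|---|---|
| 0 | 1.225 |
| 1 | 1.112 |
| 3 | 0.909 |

At 1 km, from the table: ρ = 1.112 kg/m³.
At stall, lift equals weight: L = W = m·g = 58.4 × 9.81 = 572.9 N.
V_stall = √(2W/(ρ·S·CL,max)) = √(2 × 572.9 / (1.112 × 3.7 × 1.4))
V_stall = √198.9 = 14.1 m/s

V_stall = 14.1 m/s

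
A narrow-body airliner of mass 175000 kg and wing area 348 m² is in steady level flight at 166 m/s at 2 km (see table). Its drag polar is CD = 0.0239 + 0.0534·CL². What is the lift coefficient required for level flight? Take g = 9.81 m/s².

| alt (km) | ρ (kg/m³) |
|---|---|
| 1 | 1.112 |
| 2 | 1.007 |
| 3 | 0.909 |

CL = 0.356

At 2 km, from the table: ρ = 1.007 kg/m³.
Weight W = mg = 175000 × 9.81 = 1.7168×10^6 N; in level flight L = W.
Dynamic pressure q = 0.5 × 1.007 × 166² = 13870 Pa.
CL = W/(q·S) = 1.7168×10^6 / (13870 × 348) = 0.3556.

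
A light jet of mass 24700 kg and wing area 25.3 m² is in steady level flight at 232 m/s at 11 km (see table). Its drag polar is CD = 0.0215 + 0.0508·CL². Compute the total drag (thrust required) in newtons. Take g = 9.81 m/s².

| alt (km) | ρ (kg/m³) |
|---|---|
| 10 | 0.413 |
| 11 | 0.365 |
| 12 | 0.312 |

D = 17300 N

At 11 km, from the table: ρ = 0.365 kg/m³.
Level flight ⇒ L = W = m·g = 24700 × 9.81 = 2.4231×10^5 N.
Dynamic pressure q = 0.5 × 0.365 × 232² = 9823 Pa.
Required CL = L/(qS) = 2.4231×10^5/(9823·25.3) = 0.975.
CD = 0.0215 + 0.0508 × 0.975² = 0.06979.
D = q·S·CD = 9823 × 25.3 × 0.06979 = 17340 N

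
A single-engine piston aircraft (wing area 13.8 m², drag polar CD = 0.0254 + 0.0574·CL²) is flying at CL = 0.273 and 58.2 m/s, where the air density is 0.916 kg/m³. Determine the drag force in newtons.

D = 635 N

CD = 0.0254 + 0.0574 × 0.273² = 0.02968
D = ½ρv²S·CD = ½ × 0.916 × 58.2² × 13.8 × 0.02968 = 635 N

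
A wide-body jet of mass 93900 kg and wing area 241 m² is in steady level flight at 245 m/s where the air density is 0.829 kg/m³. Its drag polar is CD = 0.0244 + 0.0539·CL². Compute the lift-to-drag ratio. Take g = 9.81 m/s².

L/D = 5.98

In steady level flight, lift balances weight: W = mg = 93900 × 9.81 = 9.2116×10^5 N.
q = ½ρv² = ½ × 0.829 × 245² = 24880 Pa.
Required CL = L/(qS) = 9.2116×10^5/(24880·241) = 0.1536.
CD = 0.0244 + 0.0539 × 0.1536² = 0.02567.
L/D = CL/CD = 0.1536 / 0.02567 = 5.98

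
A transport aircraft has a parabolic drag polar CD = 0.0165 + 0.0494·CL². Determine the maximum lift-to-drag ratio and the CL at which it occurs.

(L/D)max = 17.5, at CL = 0.578

For CD = CD0 + K·CL², (L/D)max occurs at CL* = √(CD0/K) and equals 1/(2√(K·CD0)).
(L/D)max = 1/(2√(0.0494 × 0.0165)) = 1/(2 × 0.02855) = 17.5
CL* = √(0.0165/0.0494) = 0.578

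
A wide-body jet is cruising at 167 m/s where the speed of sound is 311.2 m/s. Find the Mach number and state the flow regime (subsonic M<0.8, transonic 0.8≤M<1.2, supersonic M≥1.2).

M = 0.537 (subsonic)

M = v/a = 167 / 311.2 = 0.537
M = 0.537 → subsonic.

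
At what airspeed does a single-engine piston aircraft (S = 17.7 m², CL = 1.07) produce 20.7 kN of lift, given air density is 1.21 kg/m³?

L = ½ρv²S·CL ⇒ v = √(2L/(ρ·S·CL))
v = √(2 × 20700 / (1.21 × 17.7 × 1.07)) = √1807 = 42.5 m/s

v = 42.5 m/s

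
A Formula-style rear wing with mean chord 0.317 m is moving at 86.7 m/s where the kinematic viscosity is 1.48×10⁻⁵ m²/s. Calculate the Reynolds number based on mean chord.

Re = 1.86×10^6

Re = v·c/ν = 86.7 × 0.317 / (1.48×10⁻⁵) = 1.86×10^6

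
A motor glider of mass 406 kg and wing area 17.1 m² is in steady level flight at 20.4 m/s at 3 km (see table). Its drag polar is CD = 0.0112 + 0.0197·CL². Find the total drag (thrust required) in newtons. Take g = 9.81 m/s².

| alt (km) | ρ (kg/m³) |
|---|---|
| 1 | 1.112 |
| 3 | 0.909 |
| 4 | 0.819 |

D = 133 N

At 3 km, from the table: ρ = 0.909 kg/m³.
Weight W = mg = 406 × 9.81 = 3982.9 N; in level flight L = W.
Dynamic pressure q = 0.5 × 0.909 × 20.4² = 189.1 Pa.
Required CL = L/(qS) = 3982.9/(189.1·17.1) = 1.231.
CD = 0.0112 + 0.0197 × 1.231² = 0.04107.
D = q·S·CD = 189.1 × 17.1 × 0.04107 = 132.8 N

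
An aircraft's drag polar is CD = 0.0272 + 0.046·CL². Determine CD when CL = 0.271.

CD = 0.0272 + 0.046 × 0.271² = 0.0272 + 0.003378 = 0.0306

CD = 0.0306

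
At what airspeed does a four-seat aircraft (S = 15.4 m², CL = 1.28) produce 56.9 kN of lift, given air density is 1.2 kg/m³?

v = 69.4 m/s

L = ½ρv²S·CL ⇒ v = √(2L/(ρ·S·CL))
v = √(2 × 56900 / (1.2 × 15.4 × 1.28)) = √4811 = 69.4 m/s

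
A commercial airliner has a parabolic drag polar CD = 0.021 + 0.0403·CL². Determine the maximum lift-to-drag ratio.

For CD = CD0 + K·CL², (L/D)max occurs at CL* = √(CD0/K) and equals 1/(2√(K·CD0)).
(L/D)max = 1/(2√(0.0403 × 0.021)) = 1/(2 × 0.02909) = 17.2

(L/D)max = 17.2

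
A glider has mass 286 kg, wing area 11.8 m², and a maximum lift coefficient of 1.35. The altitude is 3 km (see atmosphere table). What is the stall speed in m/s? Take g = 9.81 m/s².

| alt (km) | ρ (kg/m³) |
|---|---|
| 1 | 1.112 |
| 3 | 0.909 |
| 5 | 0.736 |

At 3 km, from the table: ρ = 0.909 kg/m³.
Stall occurs when L = W at CL,max. W = mg = 286 × 9.81 = 2806 N.
From L = ½ρV²S·CL,max = W: V_stall = √(2W/(ρSCL,max)) = √(2·2806/(0.909·11.8·1.35))
V_stall = √387.5 = 19.7 m/s

V_stall = 19.7 m/s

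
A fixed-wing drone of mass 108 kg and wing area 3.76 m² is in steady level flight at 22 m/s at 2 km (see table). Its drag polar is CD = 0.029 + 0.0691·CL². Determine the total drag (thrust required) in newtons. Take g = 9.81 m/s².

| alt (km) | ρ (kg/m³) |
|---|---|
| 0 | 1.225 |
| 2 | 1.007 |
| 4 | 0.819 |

At 2 km, from the table: ρ = 1.007 kg/m³.
Weight W = mg = 108 × 9.81 = 1059.5 N; in level flight L = W.
q = ½ρv² = ½ × 1.007 × 22² = 243.7 Pa.
Required CL = L/(qS) = 1059.5/(243.7·3.76) = 1.156.
CD = 0.029 + 0.0691 × 1.156² = 0.1214.
D = q·S·CD = 243.7 × 3.76 × 0.1214 = 111.2 N

D = 111 N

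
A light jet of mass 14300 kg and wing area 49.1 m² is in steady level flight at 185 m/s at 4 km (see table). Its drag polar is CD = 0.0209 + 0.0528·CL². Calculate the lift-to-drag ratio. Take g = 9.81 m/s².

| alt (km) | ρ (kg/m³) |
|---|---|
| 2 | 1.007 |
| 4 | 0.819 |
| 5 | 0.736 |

At 4 km, from the table: ρ = 0.819 kg/m³.
Level flight ⇒ L = W = m·g = 14300 × 9.81 = 1.4028×10^5 N.
q = ½ρv² = ½ × 0.819 × 185² = 14020 Pa.
Required CL = L/(qS) = 1.4028×10^5/(14020·49.1) = 0.2039.
CD = 0.0209 + 0.0528 × 0.2039² = 0.02309.
L/D = CL/CD = 0.2039 / 0.02309 = 8.83

L/D = 8.83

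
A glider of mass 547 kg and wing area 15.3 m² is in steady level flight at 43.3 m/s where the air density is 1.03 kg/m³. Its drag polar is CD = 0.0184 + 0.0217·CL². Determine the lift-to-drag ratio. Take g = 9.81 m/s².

L/D = 17.1

Weight W = mg = 547 × 9.81 = 5366.1 N; in level flight L = W.
q = ½ρv² = ½ × 1.03 × 43.3² = 965.6 Pa.
Required CL = L/(qS) = 5366.1/(965.6·15.3) = 0.3632.
CD = 0.0184 + 0.0217 × 0.3632² = 0.02126.
L/D = CL/CD = 0.3632 / 0.02126 = 17.1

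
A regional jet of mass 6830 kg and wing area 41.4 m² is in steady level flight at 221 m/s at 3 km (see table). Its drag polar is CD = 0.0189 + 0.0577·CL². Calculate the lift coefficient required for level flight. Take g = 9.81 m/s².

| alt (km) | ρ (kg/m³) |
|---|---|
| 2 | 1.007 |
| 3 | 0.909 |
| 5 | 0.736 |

CL = 0.0729

At 3 km, from the table: ρ = 0.909 kg/m³.
Level flight ⇒ L = W = m·g = 6830 × 9.81 = 67002 N.
Dynamic pressure q = 0.5 × 0.909 × 221² = 22200 Pa.
Required CL = L/(qS) = 67002/(22200·41.4) = 0.07291.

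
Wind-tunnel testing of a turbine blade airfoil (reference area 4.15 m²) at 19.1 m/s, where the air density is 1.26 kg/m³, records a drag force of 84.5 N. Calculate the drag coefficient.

CD = 0.0886

From D = ½ρv²S·CD, rearranging gives CD = 2D/(ρv²S).
CD = 2 × 84.5 / (1.26 × 19.1² × 4.15) = 0.0886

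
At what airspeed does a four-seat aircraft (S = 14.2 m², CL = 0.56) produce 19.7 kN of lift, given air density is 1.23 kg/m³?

L = ½ρv²S·CL ⇒ v = √(2L/(ρ·S·CL))
v = √(2 × 19700 / (1.23 × 14.2 × 0.56)) = √4028 = 63.5 m/s

v = 63.5 m/s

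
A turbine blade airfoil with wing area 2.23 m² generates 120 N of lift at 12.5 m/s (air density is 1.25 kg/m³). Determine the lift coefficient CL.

From L = ½ρv²S·CL, rearranging gives CL = 2L/(ρv²S).
CL = 2 × 120 / (1.25 × 12.5² × 2.23) = 0.551

CL = 0.551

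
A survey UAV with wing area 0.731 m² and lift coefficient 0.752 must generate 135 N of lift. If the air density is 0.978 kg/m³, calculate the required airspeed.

v = 22.4 m/s

L = ½ρv²S·CL ⇒ v = √(2L/(ρ·S·CL))
v = √(2 × 135 / (0.978 × 0.731 × 0.752)) = √502.2 = 22.4 m/s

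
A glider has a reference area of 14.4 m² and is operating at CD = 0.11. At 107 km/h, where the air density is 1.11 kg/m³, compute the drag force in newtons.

Convert speed: v = 107 km/h ÷ 3.6 = 29.72 m/s.
D = ½ρv²S·CD = ½ × 1.11 × 29.72² × 14.4 × 0.11 = 777 N

D = 777 N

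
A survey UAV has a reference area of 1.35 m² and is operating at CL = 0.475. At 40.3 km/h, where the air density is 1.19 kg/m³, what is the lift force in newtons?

Convert speed: v = 40.3 km/h ÷ 3.6 = 11.19 m/s.
L = ½ρv²S·CL = ½ × 1.19 × 11.19² × 1.35 × 0.475 = 47.8 N

L = 47.8 N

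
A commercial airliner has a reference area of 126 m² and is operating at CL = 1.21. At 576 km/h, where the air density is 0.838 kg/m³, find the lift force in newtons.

Convert speed: v = 576 km/h ÷ 3.6 = 160 m/s.
Dynamic pressure q = ½ρv² = ½ × 0.838 × 160² = 10730 Pa.
L = q·S·CL = 10730 × 126 × 1.21 = 1.64×10^6 N ≈ 1640 kN

L = 1.64×10^6 N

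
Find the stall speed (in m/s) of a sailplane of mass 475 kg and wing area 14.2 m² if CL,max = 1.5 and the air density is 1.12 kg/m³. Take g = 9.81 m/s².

Stall occurs when L = W at CL,max. W = mg = 475 × 9.81 = 4660 N.
From L = ½ρV²S·CL,max = W: V_stall = √(2W/(ρSCL,max)) = √(2·4660/(1.12·14.2·1.5))
V_stall = √390.7 = 19.8 m/s

V_stall = 19.8 m/s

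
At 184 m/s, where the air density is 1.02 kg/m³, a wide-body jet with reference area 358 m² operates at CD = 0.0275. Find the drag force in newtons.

Dynamic pressure q = ½ρv² = ½ × 1.02 × 184² = 17270 Pa.
D = q·S·CD = 17270 × 358 × 0.0275 = 1.7×10^5 N ≈ 170 kN

D = 1.7×10^5 N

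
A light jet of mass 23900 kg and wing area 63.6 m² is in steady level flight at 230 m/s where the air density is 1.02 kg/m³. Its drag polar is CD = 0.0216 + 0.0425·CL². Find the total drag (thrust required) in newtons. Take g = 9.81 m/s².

Level flight ⇒ L = W = m·g = 23900 × 9.81 = 2.3446×10^5 N.
Dynamic pressure q = 0.5 × 1.02 × 230² = 26980 Pa.
CL = 2W/(ρv²S) = 2×2.3446×10^5/(1.02×230²×63.6) = 0.1366.
CD = 0.0216 + 0.0425 × 0.1366² = 0.02239.
D = q·S·CD = 26980 × 63.6 × 0.02239 = 38420 N

D = 38400 N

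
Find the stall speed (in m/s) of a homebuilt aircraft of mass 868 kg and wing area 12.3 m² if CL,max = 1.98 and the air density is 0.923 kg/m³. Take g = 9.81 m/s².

V_stall = 27.5 m/s

At stall, lift equals weight: L = W = m·g = 868 × 9.81 = 8515 N.
From L = ½ρV²S·CL,max = W: V_stall = √(2W/(ρSCL,max)) = √(2·8515/(0.923·12.3·1.98))
V_stall = √757.6 = 27.5 m/s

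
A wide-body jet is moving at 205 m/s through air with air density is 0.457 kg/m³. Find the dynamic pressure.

q = 9600 Pa

q = ½ρv² = ½ × 0.457 × 205² = 9600 Pa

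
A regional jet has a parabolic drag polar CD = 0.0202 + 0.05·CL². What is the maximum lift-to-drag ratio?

(L/D)max = 15.7

For CD = CD0 + K·CL², (L/D)max occurs at CL* = √(CD0/K) and equals 1/(2√(K·CD0)).
(L/D)max = 1/(2√(0.05 × 0.0202)) = 1/(2 × 0.03178) = 15.7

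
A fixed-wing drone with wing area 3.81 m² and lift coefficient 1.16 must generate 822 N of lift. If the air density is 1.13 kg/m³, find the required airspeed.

v = 18.1 m/s

L = ½ρv²S·CL ⇒ v = √(2L/(ρ·S·CL))
v = √(2 × 822 / (1.13 × 3.81 × 1.16)) = √329.2 = 18.1 m/s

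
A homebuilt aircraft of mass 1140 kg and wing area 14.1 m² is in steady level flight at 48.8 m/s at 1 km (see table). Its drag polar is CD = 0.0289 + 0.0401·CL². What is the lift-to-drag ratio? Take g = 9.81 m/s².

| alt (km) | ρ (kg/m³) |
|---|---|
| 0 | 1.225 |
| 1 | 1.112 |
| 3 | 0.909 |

L/D = 13.8

At 1 km, from the table: ρ = 1.112 kg/m³.
In steady level flight, lift balances weight: W = mg = 1140 × 9.81 = 11183 N.
q = ½ρv² = ½ × 1.112 × 48.8² = 1324 Pa.
CL = 2W/(ρv²S) = 2×11183/(1.112×48.8²×14.1) = 0.599.
CD = 0.0289 + 0.0401 × 0.599² = 0.04329.
L/D = CL/CD = 0.599 / 0.04329 = 13.8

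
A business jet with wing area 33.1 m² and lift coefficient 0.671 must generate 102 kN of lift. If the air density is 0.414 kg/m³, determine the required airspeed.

v = 149 m/s

L = ½ρv²S·CL ⇒ v = √(2L/(ρ·S·CL))
v = √(2 × 1.02×10^5 / (0.414 × 33.1 × 0.671)) = √22190 = 149 m/s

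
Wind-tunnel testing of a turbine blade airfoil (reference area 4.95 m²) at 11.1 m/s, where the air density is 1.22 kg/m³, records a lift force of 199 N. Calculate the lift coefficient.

From L = ½ρv²S·CL, rearranging gives CL = 2L/(ρv²S).
CL = 2 × 199 / (1.22 × 11.1² × 4.95) = 0.535

CL = 0.535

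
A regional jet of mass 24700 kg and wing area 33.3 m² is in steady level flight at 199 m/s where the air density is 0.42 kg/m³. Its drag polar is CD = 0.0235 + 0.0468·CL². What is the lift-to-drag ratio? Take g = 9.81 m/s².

L/D = 14.7

Weight W = mg = 24700 × 9.81 = 2.4231×10^5 N; in level flight L = W.
Dynamic pressure q = 0.5 × 0.42 × 199² = 8316 Pa.
CL = W/(q·S) = 2.4231×10^5 / (8316 × 33.3) = 0.875.
CD = 0.0235 + 0.0468 × 0.875² = 0.05933.
L/D = CL/CD = 0.875 / 0.05933 = 14.7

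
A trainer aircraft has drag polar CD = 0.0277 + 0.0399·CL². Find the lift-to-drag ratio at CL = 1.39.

CD = 0.0277 + 0.0399 × 1.39² = 0.1048
L/D = CL/CD = 1.39 / 0.1048 = 13.3

L/D = 13.3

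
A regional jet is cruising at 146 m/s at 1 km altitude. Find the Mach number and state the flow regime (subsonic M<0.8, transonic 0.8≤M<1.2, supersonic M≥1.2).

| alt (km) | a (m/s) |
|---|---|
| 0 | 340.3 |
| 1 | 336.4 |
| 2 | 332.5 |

M = 0.434 (subsonic)

At 1 km, from the table: a = 336.4 m/s.
M = v/a = 146 / 336.4 = 0.434
M = 0.434 → subsonic.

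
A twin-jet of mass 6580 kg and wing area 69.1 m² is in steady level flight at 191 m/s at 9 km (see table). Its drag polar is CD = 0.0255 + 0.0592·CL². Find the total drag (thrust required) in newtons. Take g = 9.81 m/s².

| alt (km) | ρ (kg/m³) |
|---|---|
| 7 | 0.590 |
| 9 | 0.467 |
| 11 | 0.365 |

D = 15400 N

At 9 km, from the table: ρ = 0.467 kg/m³.
In steady level flight, lift balances weight: W = mg = 6580 × 9.81 = 64550 N.
Dynamic pressure q = 0.5 × 0.467 × 191² = 8518 Pa.
CL = 2W/(ρv²S) = 2×64550/(0.467×191²×69.1) = 0.1097.
CD = 0.0255 + 0.0592 × 0.1097² = 0.02621.
D = q·S·CD = 8518 × 69.1 × 0.02621 = 15430 N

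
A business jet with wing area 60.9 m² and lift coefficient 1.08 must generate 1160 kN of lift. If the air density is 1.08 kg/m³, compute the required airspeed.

L = ½ρv²S·CL ⇒ v = √(2L/(ρ·S·CL))
v = √(2 × 1.16×10^6 / (1.08 × 60.9 × 1.08)) = √32660 = 181 m/s

v = 181 m/s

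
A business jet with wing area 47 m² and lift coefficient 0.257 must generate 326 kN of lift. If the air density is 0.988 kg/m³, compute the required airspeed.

L = ½ρv²S·CL ⇒ v = √(2L/(ρ·S·CL))
v = √(2 × 3.26×10^5 / (0.988 × 47 × 0.257)) = √54630 = 234 m/s

v = 234 m/s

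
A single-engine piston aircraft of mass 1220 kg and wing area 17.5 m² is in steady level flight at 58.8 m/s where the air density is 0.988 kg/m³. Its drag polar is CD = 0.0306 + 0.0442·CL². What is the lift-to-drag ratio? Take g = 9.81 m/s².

Weight W = mg = 1220 × 9.81 = 11968 N; in level flight L = W.
q = ½ρv² = ½ × 0.988 × 58.8² = 1708 Pa.
CL = W/(q·S) = 11968 / (1708 × 17.5) = 0.4004.
CD = 0.0306 + 0.0442 × 0.4004² = 0.03769.
L/D = CL/CD = 0.4004 / 0.03769 = 10.6

L/D = 10.6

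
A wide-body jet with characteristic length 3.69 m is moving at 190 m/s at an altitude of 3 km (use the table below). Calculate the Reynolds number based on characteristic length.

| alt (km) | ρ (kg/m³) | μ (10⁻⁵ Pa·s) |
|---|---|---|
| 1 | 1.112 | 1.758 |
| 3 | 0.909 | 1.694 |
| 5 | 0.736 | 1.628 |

Re = 3.76×10^7

At 3 km, from the table: ρ = 0.909 kg/m³, μ = 1.694×10⁻⁵ Pa·s.
Re = ρ·v·c/μ = 0.909 × 190 × 3.69 / (1.694×10⁻⁵) = 3.76×10^7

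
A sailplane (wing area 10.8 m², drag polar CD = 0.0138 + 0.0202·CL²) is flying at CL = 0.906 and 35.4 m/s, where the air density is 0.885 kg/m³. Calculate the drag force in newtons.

CD = 0.0138 + 0.0202 × 0.906² = 0.03038
D = ½ρv²S·CD = ½ × 0.885 × 35.4² × 10.8 × 0.03038 = 182 N

D = 182 N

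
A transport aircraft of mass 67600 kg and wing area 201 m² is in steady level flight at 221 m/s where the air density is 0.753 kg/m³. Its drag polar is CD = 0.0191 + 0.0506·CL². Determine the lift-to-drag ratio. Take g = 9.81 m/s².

In steady level flight, lift balances weight: W = mg = 67600 × 9.81 = 6.6316×10^5 N.
Dynamic pressure q = 0.5 × 0.753 × 221² = 18390 Pa.
CL = W/(q·S) = 6.6316×10^5 / (18390 × 201) = 0.1794.
CD = 0.0191 + 0.0506 × 0.1794² = 0.02073.
L/D = CL/CD = 0.1794 / 0.02073 = 8.66

L/D = 8.66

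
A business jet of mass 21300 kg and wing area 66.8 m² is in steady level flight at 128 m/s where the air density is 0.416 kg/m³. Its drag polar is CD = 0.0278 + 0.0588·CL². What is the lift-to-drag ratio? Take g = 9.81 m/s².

Level flight ⇒ L = W = m·g = 21300 × 9.81 = 2.0895×10^5 N.
Dynamic pressure q = 0.5 × 0.416 × 128² = 3408 Pa.
CL = 2W/(ρv²S) = 2×2.0895×10^5/(0.416×128²×66.8) = 0.9179.
CD = 0.0278 + 0.0588 × 0.9179² = 0.07734.
L/D = CL/CD = 0.9179 / 0.07734 = 11.9

L/D = 11.9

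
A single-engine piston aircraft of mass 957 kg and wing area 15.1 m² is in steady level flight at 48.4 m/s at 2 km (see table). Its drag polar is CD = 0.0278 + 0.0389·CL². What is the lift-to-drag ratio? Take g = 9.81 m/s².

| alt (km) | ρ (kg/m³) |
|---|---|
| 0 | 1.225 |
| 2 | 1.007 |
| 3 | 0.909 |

At 2 km, from the table: ρ = 1.007 kg/m³.
In steady level flight, lift balances weight: W = mg = 957 × 9.81 = 9388.2 N.
Dynamic pressure q = 0.5 × 1.007 × 48.4² = 1179 Pa.
Required CL = L/(qS) = 9388.2/(1179·15.1) = 0.5271.
CD = 0.0278 + 0.0389 × 0.5271² = 0.03861.
L/D = CL/CD = 0.5271 / 0.03861 = 13.7

L/D = 13.7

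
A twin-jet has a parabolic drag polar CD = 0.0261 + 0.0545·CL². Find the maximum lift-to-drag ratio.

For CD = CD0 + K·CL², (L/D)max occurs at CL* = √(CD0/K) and equals 1/(2√(K·CD0)).
(L/D)max = 1/(2√(0.0545 × 0.0261)) = 1/(2 × 0.03772) = 13.3

(L/D)max = 13.3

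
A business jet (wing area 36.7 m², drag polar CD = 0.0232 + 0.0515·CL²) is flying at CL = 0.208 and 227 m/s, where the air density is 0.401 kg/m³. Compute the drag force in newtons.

D = 9640 N

CD = 0.0232 + 0.0515 × 0.208² = 0.02543
D = ½ρv²S·CD = ½ × 0.401 × 227² × 36.7 × 0.02543 = 9640 N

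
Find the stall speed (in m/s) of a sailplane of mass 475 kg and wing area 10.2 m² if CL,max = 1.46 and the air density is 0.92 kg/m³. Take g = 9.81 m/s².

V_stall = 26.1 m/s

Weight W = mg = 475 × 9.81 = 4660 N.
V_stall = √(2W/(ρ·S·CL,max)) = √(2 × 4660 / (0.92 × 10.2 × 1.46))
V_stall = √680.2 = 26.1 m/s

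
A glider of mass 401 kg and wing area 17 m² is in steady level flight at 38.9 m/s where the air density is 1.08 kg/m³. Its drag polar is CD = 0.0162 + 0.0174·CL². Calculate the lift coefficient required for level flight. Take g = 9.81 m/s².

Level flight ⇒ L = W = m·g = 401 × 9.81 = 3933.8 N.
q = ½ρv² = ½ × 1.08 × 38.9² = 817.1 Pa.
Required CL = L/(qS) = 3933.8/(817.1·17) = 0.2832.

CL = 0.283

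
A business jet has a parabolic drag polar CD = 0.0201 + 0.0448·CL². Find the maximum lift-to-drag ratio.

For CD = CD0 + K·CL², (L/D)max occurs at CL* = √(CD0/K) and equals 1/(2√(K·CD0)).
(L/D)max = 1/(2√(0.0448 × 0.0201)) = 1/(2 × 0.03001) = 16.7

(L/D)max = 16.7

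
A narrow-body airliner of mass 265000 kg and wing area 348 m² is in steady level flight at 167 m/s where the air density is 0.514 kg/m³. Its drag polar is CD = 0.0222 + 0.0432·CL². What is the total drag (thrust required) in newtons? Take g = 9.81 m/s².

D = 1.72×10^5 N

Level flight ⇒ L = W = m·g = 265000 × 9.81 = 2.5996×10^6 N.
q = ½ρv² = ½ × 0.514 × 167² = 7167 Pa.
CL = 2W/(ρv²S) = 2×2.5996×10^6/(0.514×167²×348) = 1.042.
CD = 0.0222 + 0.0432 × 1.042² = 0.06913.
D = q·S·CD = 7167 × 348 × 0.06913 = 1.724×10^5 N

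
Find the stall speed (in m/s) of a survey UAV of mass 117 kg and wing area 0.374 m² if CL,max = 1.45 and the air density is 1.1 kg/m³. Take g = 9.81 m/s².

At stall, lift equals weight: L = W = m·g = 117 × 9.81 = 1148 N.
From L = ½ρV²S·CL,max = W: V_stall = √(2W/(ρSCL,max)) = √(2·1148/(1.1·0.374·1.45))
V_stall = √3848 = 62 m/s

V_stall = 62 m/s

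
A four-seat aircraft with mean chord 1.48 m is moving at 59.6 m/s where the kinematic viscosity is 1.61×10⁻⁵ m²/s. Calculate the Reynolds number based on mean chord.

Re = v·c/ν = 59.6 × 1.48 / (1.61×10⁻⁵) = 5.48×10^6

Re = 5.48×10^6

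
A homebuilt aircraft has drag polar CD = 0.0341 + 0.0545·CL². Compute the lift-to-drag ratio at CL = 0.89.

L/D = 11.5

CD = 0.0341 + 0.0545 × 0.89² = 0.07727
L/D = CL/CD = 0.89 / 0.07727 = 11.5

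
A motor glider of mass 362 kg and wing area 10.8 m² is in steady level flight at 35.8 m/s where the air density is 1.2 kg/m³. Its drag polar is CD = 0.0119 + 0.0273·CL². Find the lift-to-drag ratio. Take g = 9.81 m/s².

L/D = 25.3

Weight W = mg = 362 × 9.81 = 3551.2 N; in level flight L = W.
q = ½ρv² = ½ × 1.2 × 35.8² = 769 Pa.
Required CL = L/(qS) = 3551.2/(769·10.8) = 0.4276.
CD = 0.0119 + 0.0273 × 0.4276² = 0.01689.
L/D = CL/CD = 0.4276 / 0.01689 = 25.3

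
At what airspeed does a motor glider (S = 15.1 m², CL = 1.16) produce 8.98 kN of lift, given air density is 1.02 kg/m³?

v = 31.7 m/s

L = ½ρv²S·CL ⇒ v = √(2L/(ρ·S·CL))
v = √(2 × 8980 / (1.02 × 15.1 × 1.16)) = √1005 = 31.7 m/s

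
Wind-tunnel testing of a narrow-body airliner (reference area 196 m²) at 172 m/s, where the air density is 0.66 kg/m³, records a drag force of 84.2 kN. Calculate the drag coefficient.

From D = ½ρv²S·CD, rearranging gives CD = 2D/(ρv²S).
CD = 2 × 84200 / (0.66 × 172² × 196) = 0.044

CD = 0.044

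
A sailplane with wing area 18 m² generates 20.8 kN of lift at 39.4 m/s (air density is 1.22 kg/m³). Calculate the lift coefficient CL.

CL = 1.22

From L = ½ρv²S·CL, rearranging gives CL = 2L/(ρv²S).
CL = 2 × 20800 / (1.22 × 39.4² × 18) = 1.22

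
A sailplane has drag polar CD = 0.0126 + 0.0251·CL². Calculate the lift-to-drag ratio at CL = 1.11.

L/D = 25.5

CD = 0.0126 + 0.0251 × 1.11² = 0.04353
L/D = CL/CD = 1.11 / 0.04353 = 25.5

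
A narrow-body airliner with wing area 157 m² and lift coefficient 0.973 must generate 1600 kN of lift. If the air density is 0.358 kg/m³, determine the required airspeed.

L = ½ρv²S·CL ⇒ v = √(2L/(ρ·S·CL))
v = √(2 × 1.6×10^6 / (0.358 × 157 × 0.973)) = √58510 = 242 m/s

v = 242 m/s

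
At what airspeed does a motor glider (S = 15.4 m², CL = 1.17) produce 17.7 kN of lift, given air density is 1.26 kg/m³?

v = 39.5 m/s

L = ½ρv²S·CL ⇒ v = √(2L/(ρ·S·CL))
v = √(2 × 17700 / (1.26 × 15.4 × 1.17)) = √1559 = 39.5 m/s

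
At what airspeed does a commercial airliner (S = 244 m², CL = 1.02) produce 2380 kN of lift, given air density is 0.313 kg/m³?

L = ½ρv²S·CL ⇒ v = √(2L/(ρ·S·CL))
v = √(2 × 2.38×10^6 / (0.313 × 244 × 1.02)) = √61100 = 247 m/s

v = 247 m/s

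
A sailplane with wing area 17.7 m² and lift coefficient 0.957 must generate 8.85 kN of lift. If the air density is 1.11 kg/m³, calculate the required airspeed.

L = ½ρv²S·CL ⇒ v = √(2L/(ρ·S·CL))
v = √(2 × 8850 / (1.11 × 17.7 × 0.957)) = √941.4 = 30.7 m/s

v = 30.7 m/s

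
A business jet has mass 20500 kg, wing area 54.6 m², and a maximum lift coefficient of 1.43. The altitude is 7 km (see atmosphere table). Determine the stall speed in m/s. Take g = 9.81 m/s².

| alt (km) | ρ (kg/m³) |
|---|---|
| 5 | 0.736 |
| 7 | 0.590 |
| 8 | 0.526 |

At 7 km, from the table: ρ = 0.590 kg/m³.
At stall, lift equals weight: L = W = m·g = 20500 × 9.81 = 2.011×10^5 N.
From L = ½ρV²S·CL,max = W: V_stall = √(2W/(ρSCL,max)) = √(2·2.011×10^5/(0.59·54.6·1.43))
V_stall = √8731 = 93.4 m/s

V_stall = 93.4 m/s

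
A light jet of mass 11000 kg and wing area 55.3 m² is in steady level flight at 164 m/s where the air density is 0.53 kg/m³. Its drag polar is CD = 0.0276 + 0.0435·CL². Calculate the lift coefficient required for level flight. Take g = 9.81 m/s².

CL = 0.274

In steady level flight, lift balances weight: W = mg = 11000 × 9.81 = 1.0791×10^5 N.
Dynamic pressure q = 0.5 × 0.53 × 164² = 7127 Pa.
Required CL = L/(qS) = 1.0791×10^5/(7127·55.3) = 0.2738.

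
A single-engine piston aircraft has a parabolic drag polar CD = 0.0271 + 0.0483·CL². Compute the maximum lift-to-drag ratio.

For CD = CD0 + K·CL², (L/D)max occurs at CL* = √(CD0/K) and equals 1/(2√(K·CD0)).
(L/D)max = 1/(2√(0.0483 × 0.0271)) = 1/(2 × 0.03618) = 13.8

(L/D)max = 13.8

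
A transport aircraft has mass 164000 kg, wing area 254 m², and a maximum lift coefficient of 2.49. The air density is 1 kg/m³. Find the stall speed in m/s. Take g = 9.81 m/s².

V_stall = 71.3 m/s

Weight W = mg = 164000 × 9.81 = 1.609×10^6 N.
V_stall = √(2W/(ρ·S·CL,max)) = √(2 × 1.609×10^6 / (1 × 254 × 2.49))
V_stall = √5088 = 71.3 m/s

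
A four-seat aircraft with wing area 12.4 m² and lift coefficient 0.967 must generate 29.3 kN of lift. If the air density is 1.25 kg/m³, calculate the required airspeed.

v = 62.5 m/s

L = ½ρv²S·CL ⇒ v = √(2L/(ρ·S·CL))
v = √(2 × 29300 / (1.25 × 12.4 × 0.967)) = √3910 = 62.5 m/s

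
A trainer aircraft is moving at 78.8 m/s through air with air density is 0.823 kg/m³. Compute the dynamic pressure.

q = ½ρv² = ½ × 0.823 × 78.8² = 2560 Pa

q = 2560 Pa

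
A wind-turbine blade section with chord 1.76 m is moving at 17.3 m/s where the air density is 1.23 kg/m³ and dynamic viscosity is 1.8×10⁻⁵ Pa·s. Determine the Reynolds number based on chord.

Re = 2.08×10^6

Re = ρ·v·c/μ = 1.23 × 17.3 × 1.76 / (1.8×10⁻⁵) = 2.08×10^6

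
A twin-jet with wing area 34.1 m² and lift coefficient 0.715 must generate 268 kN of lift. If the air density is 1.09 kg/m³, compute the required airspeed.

L = ½ρv²S·CL ⇒ v = √(2L/(ρ·S·CL))
v = √(2 × 2.68×10^5 / (1.09 × 34.1 × 0.715)) = √20170 = 142 m/s

v = 142 m/s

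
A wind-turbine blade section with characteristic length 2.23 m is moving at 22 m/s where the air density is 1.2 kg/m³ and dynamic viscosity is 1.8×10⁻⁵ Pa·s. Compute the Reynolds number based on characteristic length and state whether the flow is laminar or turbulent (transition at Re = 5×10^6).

Re = 3.27×10^6 (laminar)

Re = ρ·v·c/μ = 1.2 × 22 × 2.23 / (1.8×10⁻⁵) = 3.27×10^6
Since 3.27×10^6 < 5×10^6, the flow is laminar.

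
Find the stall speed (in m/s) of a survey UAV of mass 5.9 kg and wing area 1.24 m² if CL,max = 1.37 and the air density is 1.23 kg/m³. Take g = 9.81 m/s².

Stall occurs when L = W at CL,max. W = mg = 5.9 × 9.81 = 57.88 N.
V_stall = √(2W/(ρ·S·CL,max)) = √(2 × 57.88 / (1.23 × 1.24 × 1.37))
V_stall = √55.4 = 7.44 m/s

V_stall = 7.44 m/s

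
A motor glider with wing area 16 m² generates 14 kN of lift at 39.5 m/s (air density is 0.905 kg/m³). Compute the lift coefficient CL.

From L = ½ρv²S·CL, rearranging gives CL = 2L/(ρv²S).
CL = 2 × 14000 / (0.905 × 39.5² × 16) = 1.24

CL = 1.24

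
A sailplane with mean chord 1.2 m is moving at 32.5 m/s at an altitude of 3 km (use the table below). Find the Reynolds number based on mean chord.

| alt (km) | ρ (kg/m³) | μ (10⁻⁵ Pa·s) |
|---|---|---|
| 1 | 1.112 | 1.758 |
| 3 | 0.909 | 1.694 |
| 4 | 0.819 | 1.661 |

At 3 km, from the table: ρ = 0.909 kg/m³, μ = 1.694×10⁻⁵ Pa·s.
Re = ρ·v·c/μ = 0.909 × 32.5 × 1.2 / (1.694×10⁻⁵) = 2.09×10^6

Re = 2.09×10^6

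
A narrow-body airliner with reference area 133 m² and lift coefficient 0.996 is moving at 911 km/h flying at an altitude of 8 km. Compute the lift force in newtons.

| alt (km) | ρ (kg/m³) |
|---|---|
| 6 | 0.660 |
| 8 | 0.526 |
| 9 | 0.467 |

L = 2.23×10^6 N

At 8 km, from the table: ρ = 0.526 kg/m³.
Convert speed: v = 911 km/h ÷ 3.6 = 253.1 m/s.
Dynamic pressure q = ½ρv² = ½ × 0.526 × 253.1² = 16840 Pa.
L = q·S·CL = 16840 × 133 × 0.996 = 2.23×10^6 N ≈ 2230 kN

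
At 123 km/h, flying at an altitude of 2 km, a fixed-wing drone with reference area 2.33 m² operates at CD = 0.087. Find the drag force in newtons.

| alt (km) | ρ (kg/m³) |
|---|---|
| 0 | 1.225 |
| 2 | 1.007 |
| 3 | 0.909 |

D = 119 N

At 2 km, from the table: ρ = 1.007 kg/m³.
Convert speed: v = 123 km/h ÷ 3.6 = 34.17 m/s.
D = ½ρv²S·CD = ½ × 1.007 × 34.17² × 2.33 × 0.087 = 119 N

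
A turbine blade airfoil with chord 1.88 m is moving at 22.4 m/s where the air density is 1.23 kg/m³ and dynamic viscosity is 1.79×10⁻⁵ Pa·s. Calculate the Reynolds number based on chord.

Re = 2.89×10^6

Re = ρ·v·c/μ = 1.23 × 22.4 × 1.88 / (1.79×10⁻⁵) = 2.89×10^6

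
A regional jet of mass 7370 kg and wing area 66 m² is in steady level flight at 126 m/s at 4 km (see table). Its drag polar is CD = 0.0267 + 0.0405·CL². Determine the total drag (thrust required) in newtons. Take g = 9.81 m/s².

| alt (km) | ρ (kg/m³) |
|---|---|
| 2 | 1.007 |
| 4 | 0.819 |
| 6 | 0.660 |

D = 11900 N

At 4 km, from the table: ρ = 0.819 kg/m³.
Level flight ⇒ L = W = m·g = 7370 × 9.81 = 72300 N.
q = ½ρv² = ½ × 0.819 × 126² = 6501 Pa.
CL = W/(q·S) = 72300 / (6501 × 66) = 0.1685.
CD = 0.0267 + 0.0405 × 0.1685² = 0.02785.
D = q·S·CD = 6501 × 66 × 0.02785 = 11950 N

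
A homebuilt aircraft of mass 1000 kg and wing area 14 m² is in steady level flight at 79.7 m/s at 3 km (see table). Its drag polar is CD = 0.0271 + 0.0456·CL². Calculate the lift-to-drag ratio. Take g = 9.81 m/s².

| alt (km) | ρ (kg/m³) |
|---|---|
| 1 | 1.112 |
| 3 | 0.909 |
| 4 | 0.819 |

At 3 km, from the table: ρ = 0.909 kg/m³.
Weight W = mg = 1000 × 9.81 = 9810 N; in level flight L = W.
Dynamic pressure q = 0.5 × 0.909 × 79.7² = 2887 Pa.
Required CL = L/(qS) = 9810/(2887·14) = 0.2427.
CD = 0.0271 + 0.0456 × 0.2427² = 0.02979.
L/D = CL/CD = 0.2427 / 0.02979 = 8.15

L/D = 8.15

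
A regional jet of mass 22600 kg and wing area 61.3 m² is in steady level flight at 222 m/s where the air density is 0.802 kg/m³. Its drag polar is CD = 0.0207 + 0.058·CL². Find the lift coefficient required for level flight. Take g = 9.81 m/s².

CL = 0.183

In steady level flight, lift balances weight: W = mg = 22600 × 9.81 = 2.2171×10^5 N.
Dynamic pressure q = 0.5 × 0.802 × 222² = 19760 Pa.
Required CL = L/(qS) = 2.2171×10^5/(19760·61.3) = 0.183.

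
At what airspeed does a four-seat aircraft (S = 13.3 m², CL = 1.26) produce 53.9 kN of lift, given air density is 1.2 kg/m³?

v = 73.2 m/s

L = ½ρv²S·CL ⇒ v = √(2L/(ρ·S·CL))
v = √(2 × 53900 / (1.2 × 13.3 × 1.26)) = √5361 = 73.2 m/s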